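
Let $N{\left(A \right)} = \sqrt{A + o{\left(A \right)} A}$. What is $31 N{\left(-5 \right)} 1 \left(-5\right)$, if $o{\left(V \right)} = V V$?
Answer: $- 155 i \sqrt{130} \approx - 1767.3 i$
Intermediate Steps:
$o{\left(V \right)} = V^{2}$
$N{\left(A \right)} = \sqrt{A + A^{3}}$ ($N{\left(A \right)} = \sqrt{A + A^{2} A} = \sqrt{A + A^{3}}$)
$31 N{\left(-5 \right)} 1 \left(-5\right) = 31 \sqrt{-5 + \left(-5\right)^{3}} \cdot 1 \left(-5\right) = 31 \sqrt{-5 - 125} \left(-5\right) = 31 \sqrt{-130} \left(-5\right) = 31 i \sqrt{130} \left(-5\right) = - 155 i \sqrt{130}$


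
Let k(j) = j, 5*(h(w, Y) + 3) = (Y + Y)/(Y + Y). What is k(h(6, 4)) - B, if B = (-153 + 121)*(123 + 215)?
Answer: 54066/5 ≈ 10813.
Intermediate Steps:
h(w, Y) = -14/5 (h(w, Y) = -3 + ((Y + Y)/(Y + Y))/5 = -3 + ((2*Y)/((2*Y)))/5 = -3 + ((2*Y)*(1/(2*Y)))/5 = -3 + (1/5)*1 = -3 + 1/5 = -14/5)
B = -10816 (B = -32*338 = -10816)
k(h(6, 4)) - B = -14/5 - 1*(-10816) = -14/5 + 10816 = 54066/5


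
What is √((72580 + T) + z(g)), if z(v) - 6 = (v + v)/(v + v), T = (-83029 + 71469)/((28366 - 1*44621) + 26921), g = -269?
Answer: √2064407985103/5333 ≈ 269.42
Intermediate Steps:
T = -5780/5333 (T = -11560/((28366 - 44621) + 26921) = -11560/(-16255 + 26921) = -11560/10666 = -11560*1/10666 = -5780/5333 ≈ -1.0838)
z(v) = 7 (z(v) = 6 + (v + v)/(v + v) = 6 + (2*v)/((2*v)) = 6 + (2*v)*(1/(2*v)) = 6 + 1 = 7)
√((72580 + T) + z(g)) = √((72580 - 5780/5333) + 7) = √(387063360/5333 + 7) = √(387100691/5333) = √2064407985103/5333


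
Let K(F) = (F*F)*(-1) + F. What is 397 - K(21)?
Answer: 817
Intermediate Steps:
K(F) = F - F**2 (K(F) = F**2*(-1) + F = -F**2 + F = F - F**2)
397 - K(21) = 397 - 21*(1 - 1*21) = 397 - 21*(1 - 21) = 397 - 21*(-20) = 397 - 1*(-420) = 397 + 420 = 817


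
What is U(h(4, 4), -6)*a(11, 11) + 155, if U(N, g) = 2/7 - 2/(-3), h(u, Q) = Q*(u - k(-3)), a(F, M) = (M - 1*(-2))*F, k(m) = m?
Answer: 6115/21 ≈ 291.19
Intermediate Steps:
a(F, M) = F*(2 + M) (a(F, M) = (M + 2)*F = (2 + M)*F = F*(2 + M))
h(u, Q) = Q*(3 + u) (h(u, Q) = Q*(u - 1*(-3)) = Q*(u + 3) = Q*(3 + u))
U(N, g) = 20/21 (U(N, g) = 2*(⅐) - 2*(-⅓) = 2/7 + ⅔ = 20/21)
U(h(4, 4), -6)*a(11, 11) + 155 = 20*(11*(2 + 11))/21 + 155 = 20*(11*13)/21 + 155 = (20/21)*143 + 155 = 2860/21 + 155 = 6115/21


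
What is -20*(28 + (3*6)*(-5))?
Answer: 1240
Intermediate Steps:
-20*(28 + (3*6)*(-5)) = -20*(28 + 18*(-5)) = -20*(28 - 90) = -20*(-62) = 1240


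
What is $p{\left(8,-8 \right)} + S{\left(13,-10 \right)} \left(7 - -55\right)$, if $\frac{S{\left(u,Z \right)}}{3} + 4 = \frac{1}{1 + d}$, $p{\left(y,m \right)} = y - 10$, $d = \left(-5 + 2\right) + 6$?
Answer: $- \frac{1399}{2} \approx -699.5$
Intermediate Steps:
$d = 3$ ($d = -3 + 6 = 3$)
$p{\left(y,m \right)} = -10 + y$
$S{\left(u,Z \right)} = - \frac{45}{4}$ ($S{\left(u,Z \right)} = -12 + \frac{3}{1 + 3} = -12 + \frac{3}{4} = - \frac{45}{4}$)
$p{\left(8,-8 \right)} + S{\left(13,-10 \right)} \left(7 - -55\right) = \left(-10 + 8\right) - \frac{45 \left(7 - -55\right)}{4} = -2 - \frac{45 \left(7 + 55\right)}{4} = -2 - \frac{1395}{2} = - \frac{1399}{2}$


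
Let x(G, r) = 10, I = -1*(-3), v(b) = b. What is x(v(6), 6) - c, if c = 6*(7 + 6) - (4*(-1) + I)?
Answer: -69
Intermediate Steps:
I = 3
c = 79 (c = 6*(7 + 6) - (4*(-1) + 3) = 6*13 - (-4 + 3) = 78 - 1*(-1) = 78 + 1 = 79)
x(v(6), 6) - c = 10 - 1*79 = 10 - 79 = -69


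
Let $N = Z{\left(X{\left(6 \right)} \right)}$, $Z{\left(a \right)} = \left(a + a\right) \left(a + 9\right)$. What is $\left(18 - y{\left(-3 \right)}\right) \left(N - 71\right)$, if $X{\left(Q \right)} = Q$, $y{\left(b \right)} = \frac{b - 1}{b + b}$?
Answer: $\frac{5668}{3} \approx 1889.3$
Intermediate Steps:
$y{\left(b \right)} = \frac{-1 + b}{2 b}$
$Z{\left(a \right)} = 2 a \left(9 + a\right)$
$N = 180$ ($N = 2 \cdot 6 \left(9 + 6\right) = 2 \cdot 6 \cdot 15 = 180$)
$\left(18 - y{\left(-3 \right)}\right) \left(N - 71\right) = \left(18 - \frac{-1 - 3}{2 \left(-3\right)}\right) \left(180 - 71\right) = \left(18 - \frac{1}{2} \left(- \frac{1}{3}\right) \left(-4\right)\right) 109 = \left(18 - \frac{2}{3}\right) 109 = \frac{52}{3} \cdot 109 = \frac{5668}{3}$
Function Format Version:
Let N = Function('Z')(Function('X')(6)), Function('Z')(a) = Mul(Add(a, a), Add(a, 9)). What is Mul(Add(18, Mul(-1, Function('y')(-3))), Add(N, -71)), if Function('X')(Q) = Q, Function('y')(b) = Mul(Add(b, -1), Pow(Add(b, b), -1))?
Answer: Rational(5668, 3) ≈ 1889.3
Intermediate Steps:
Function('y')(b) = Mul(Rational(1, 2), Pow(b, -1), Add(-1, b)) (Function('y')(b) = Mul(Add(-1, b), Pow(Mul(2, b), -1)) = Mul(Add(-1, b), Mul(Rational(1, 2), Pow(b, -1))) = Mul(Rational(1, 2), Pow(b, -1), Add(-1, b)))
Function('Z')(a) = Mul(2, a, Add(9, a)) (Function('Z')(a) = Mul(Mul(2, a), Add(9, a)) = Mul(2, a, Add(9, a)))
N = 180 (N = Mul(2, 6, Add(9, 6)) = Mul(2, 6, 15) = 180)
Mul(Add(18, Mul(-1, Function('y')(-3))), Add(N, -71)) = Mul(Add(18, Mul(-1, Mul(Rational(1, 2), Pow(-3, -1), Add(-1, -3)))), Add(180, -71)) = Mul(Add(18, Mul(-1, Mul(Rational(1, 2), Rational(-1, 3), -4))), 109) = Mul(Add(18, Mul(-1, Rational(2, 3))), 109) = Mul(Add(18, Rational(-2, 3)), 109) = Mul(Rational(52, 3), 109) = Rational(5668, 3)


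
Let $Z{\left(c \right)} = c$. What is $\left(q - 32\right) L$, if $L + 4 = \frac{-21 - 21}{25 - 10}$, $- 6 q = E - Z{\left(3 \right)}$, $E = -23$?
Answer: $\frac{2822}{15} \approx 188.13$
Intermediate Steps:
$q = \frac{13}{3}$ ($q = - \frac{-23 - 3}{6} = \left(- \frac{1}{6}\right) \left(-26\right) = \frac{13}{3} \approx 4.3333$)
$L = - \frac{34}{5}$ ($L = -4 + \frac{-21 - 21}{25 - 10} = -4 - \frac{42}{15} = -4 - \frac{14}{5} = - \frac{34}{5} \approx -6.8$)
$\left(q - 32\right) L = \left(\frac{13}{3} - 32\right) \left(- \frac{34}{5}\right) = \left(- \frac{83}{3}\right) \left(- \frac{34}{5}\right) = \frac{2822}{15}$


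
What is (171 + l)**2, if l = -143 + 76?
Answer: 10816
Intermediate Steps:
l = -67
(171 + l)**2 = (171 - 67)**2 = 104**2 = 10816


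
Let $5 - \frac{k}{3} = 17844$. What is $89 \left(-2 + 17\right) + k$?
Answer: $-52182$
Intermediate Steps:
$k = -53517$ ($k = 15 - 53532 = -53517$)
$89 \left(-2 + 17\right) + k = 89 \left(-2 + 17\right) - 53517 = 89 \cdot 15 - 53517 = 1335 - 53517 = -52182$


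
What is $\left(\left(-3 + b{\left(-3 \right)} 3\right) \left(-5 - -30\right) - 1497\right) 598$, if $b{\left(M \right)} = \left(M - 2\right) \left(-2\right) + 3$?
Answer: $-357006$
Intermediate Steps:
$b{\left(M \right)} = 7 - 2 M$ ($b{\left(M \right)} = \left(-2 + M\right) \left(-2\right) + 3 = \left(4 - 2 M\right) + 3 = 7 - 2 M$)
$\left(\left(-3 + b{\left(-3 \right)} 3\right) \left(-5 - -30\right) - 1497\right) 598 = \left(\left(-3 + \left(7 - -6\right) 3\right) \left(-5 - -30\right) - 1497\right) 598 = \left(\left(-3 + \left(7 + 6\right) 3\right) \left(-5 + 30\right) - 1497\right) 598 = \left(\left(-3 + 13 \cdot 3\right) 25 - 1497\right) 598 = \left(\left(-3 + 39\right) 25 - 1497\right) 598 = \left(36 \cdot 25 - 1497\right) 598 = \left(900 - 1497\right) 598 = \left(-597\right) 598 = -357006$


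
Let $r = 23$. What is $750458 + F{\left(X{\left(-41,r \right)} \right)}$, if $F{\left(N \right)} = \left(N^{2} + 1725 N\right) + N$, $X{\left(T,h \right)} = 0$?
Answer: $750458$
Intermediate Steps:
$F{\left(N \right)} = N^{2} + 1726 N$
$750458 + F{\left(X{\left(-41,r \right)} \right)} = 750458 + 0 \left(1726 + 0\right) = 750458 + 0 \cdot 1726 = 750458 + 0 = 750458$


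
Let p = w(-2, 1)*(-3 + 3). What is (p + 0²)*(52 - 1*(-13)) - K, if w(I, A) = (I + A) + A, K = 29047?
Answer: -29047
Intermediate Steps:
w(I, A) = I + 2*A (w(I, A) = (A + I) + A = I + 2*A)
p = 0 (p = (-2 + 2*1)*(-3 + 3) = (-2 + 2)*0 = 0*0 = 0)
(p + 0²)*(52 - 1*(-13)) - K = (0 + 0²)*(52 - 1*(-13)) - 1*29047 = (0 + 0)*(52 + 13) - 29047 = 0*65 - 29047 = 0 - 29047 = -29047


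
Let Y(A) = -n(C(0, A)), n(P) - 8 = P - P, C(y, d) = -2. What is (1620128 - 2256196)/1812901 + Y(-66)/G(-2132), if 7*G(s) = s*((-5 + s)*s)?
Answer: -772311454159941/2201217842375786 ≈ -0.35086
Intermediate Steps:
n(P) = 8 (n(P) = 8 + (P - P) = 8 + 0 = 8)
Y(A) = -8 (Y(A) = -1*8 = -8)
G(s) = s**2*(-5 + s)/7 (G(s) = (s*((-5 + s)*s))/7 = (s*(s*(-5 + s)))/7 = (s**2*(-5 + s))/7 = s**2*(-5 + s)/7)
(1620128 - 2256196)/1812901 + Y(-66)/G(-2132) = (1620128 - 2256196)/1812901 - 8*7/(4545424*(-5 - 2132)) = -636068*1/1812901 - 8/((1/7)*4545424*(-2137)) = -636068/1812901 - 8/(-9713571088/7) = -636068/1812901 - 8*(-7/9713571088) = -636068/1812901 + 7/1214196386 = -772311454159941/2201217842375786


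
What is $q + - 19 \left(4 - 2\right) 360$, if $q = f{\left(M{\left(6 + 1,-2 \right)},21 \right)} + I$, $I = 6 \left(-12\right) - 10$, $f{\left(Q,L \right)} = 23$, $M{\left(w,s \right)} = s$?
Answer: $-13739$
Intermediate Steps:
$I = -82$ ($I = -72 - 10 = -82$)
$q = -59$ ($q = 23 - 82 = -59$)
$q + - 19 \left(4 - 2\right) 360 = -59 + - 19 \left(4 - 2\right) 360 = -59 + \left(-19\right) 2 \cdot 360 = -59 - 13680 = -13739$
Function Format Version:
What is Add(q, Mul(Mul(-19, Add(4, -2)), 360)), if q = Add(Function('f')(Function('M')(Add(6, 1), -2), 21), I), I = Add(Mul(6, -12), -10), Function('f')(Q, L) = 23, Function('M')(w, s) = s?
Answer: -13739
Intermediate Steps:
I = -82 (I = Add(-72, -10) = -82)
q = -59 (q = Add(23, -82) = -59)
Add(q, Mul(Mul(-19, Add(4, -2)), 360)) = Add(-59, Mul(Mul(-19, Add(4, -2)), 360)) = Add(-59, Mul(Mul(-19, 2), 360)) = Add(-59, Mul(-38, 360)) = Add(-59, -13680) = -13739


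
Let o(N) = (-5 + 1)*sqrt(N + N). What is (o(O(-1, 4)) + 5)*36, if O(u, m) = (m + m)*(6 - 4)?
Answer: 180 - 576*sqrt(2) ≈ -634.59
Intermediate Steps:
O(u, m) = 4*m (O(u, m) = (2*m)*2 = 4*m)
o(N) = -4*sqrt(2)*sqrt(N)
(o(O(-1, 4)) + 5)*36 = (-4*sqrt(2)*sqrt(4*4) + 5)*36 = (-4*sqrt(2)*sqrt(16) + 5)*36 = (-4*sqrt(2)*4 + 5)*36 = (-16*sqrt(2) + 5)*36 = (5 - 16*sqrt(2))*36 = 180 - 576*sqrt(2)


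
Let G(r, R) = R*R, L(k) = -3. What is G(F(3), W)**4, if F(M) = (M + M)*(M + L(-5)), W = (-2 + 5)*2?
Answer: 1679616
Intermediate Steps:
W = 6 (W = 3*2 = 6)
F(M) = 2*M*(-3 + M) (F(M) = (M + M)*(M - 3) = (2*M)*(-3 + M) = 2*M*(-3 + M))
G(r, R) = R**2
G(F(3), W)**4 = (6**2)**4 = 36**4 = 1679616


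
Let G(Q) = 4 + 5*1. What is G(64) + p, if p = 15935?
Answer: 15944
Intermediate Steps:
G(Q) = 9 (G(Q) = 4 + 5 = 9)
G(64) + p = 9 + 15935 = 15944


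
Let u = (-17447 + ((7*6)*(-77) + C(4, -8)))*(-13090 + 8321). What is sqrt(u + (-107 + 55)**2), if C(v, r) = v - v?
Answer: sqrt(98630393) ≈ 9931.3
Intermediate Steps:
C(v, r) = 0
u = 98627689 (u = (-17447 + ((7*6)*(-77) + 0))*(-13090 + 8321) = (-17447 + (42*(-77) + 0))*(-4769) = (-17447 + (-3234 + 0))*(-4769) = (-17447 - 3234)*(-4769) = -20681*(-4769) = 98627689)
sqrt(u + (-107 + 55)**2) = sqrt(98627689 + (-107 + 55)**2) = sqrt(98627689 + (-52)**2) = sqrt(98627689 + 2704) = sqrt(98630393)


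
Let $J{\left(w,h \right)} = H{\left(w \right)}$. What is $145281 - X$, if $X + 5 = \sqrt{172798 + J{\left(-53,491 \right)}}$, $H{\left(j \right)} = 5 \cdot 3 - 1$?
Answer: $145286 - 2 \sqrt{43203} \approx 1.4487 \cdot 10^{5}$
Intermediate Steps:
$H{\left(j \right)} = 14$ ($H{\left(j \right)} = 15 - 1 = 14$)
$J{\left(w,h \right)} = 14$
$X = -5 + 2 \sqrt{43203}$ ($X = -5 + \sqrt{172798 + 14} = -5 + \sqrt{172812} = -5 + 2 \sqrt{43203} \approx 410.71$)
$145281 - X = 145281 - \left(-5 + 2 \sqrt{43203}\right) = 145281 + \left(5 - 2 \sqrt{43203}\right) = 145286 - 2 \sqrt{43203}$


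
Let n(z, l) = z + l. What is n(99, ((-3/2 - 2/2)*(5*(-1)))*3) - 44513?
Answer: -88753/2 ≈ -44377.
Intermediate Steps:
n(z, l) = l + z
n(99, ((-3/2 - 2/2)*(5*(-1)))*3) - 44513 = (((-3/2 - 2/2)*(5*(-1)))*3 + 99) - 44513 = (((-3*½ - 2*½)*(-5))*3 + 99) - 44513 = (((-3/2 - 1)*(-5))*3 + 99) - 44513 = (-5/2*(-5)*3 + 99) - 44513 = ((25/2)*3 + 99) - 44513 = (75/2 + 99) - 44513 = 273/2 - 44513 = -88753/2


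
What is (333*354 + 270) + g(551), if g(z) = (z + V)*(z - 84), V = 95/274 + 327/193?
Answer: 19905956369/52882 ≈ 3.7642e+5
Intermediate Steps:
V = 107933/52882 (V = 95*(1/274) + 327*(1/193) = 95/274 + 327/193 = 107933/52882 ≈ 2.0410)
g(z) = (-84 + z)*(107933/52882 + z) (g(z) = (z + 107933/52882)*(z - 84) = (107933/52882 + z)*(-84 + z) = (-84 + z)*(107933/52882 + z))
(333*354 + 270) + g(551) = (333*354 + 270) + (-4533186/26441 + 551**2 - 4334155/52882*551) = (117882 + 270) + (-4533186/26441 + 303601 - 2388119405/52882) = 118152 + 13657842305/52882 = 19905956369/52882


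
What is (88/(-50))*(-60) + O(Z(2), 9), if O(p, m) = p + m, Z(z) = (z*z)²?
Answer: 653/5 ≈ 130.60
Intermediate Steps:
Z(z) = z⁴ (Z(z) = (z²)² = z⁴)
O(p, m) = m + p
(88/(-50))*(-60) + O(Z(2), 9) = (88/(-50))*(-60) + (9 + 2⁴) = (88*(-1/50))*(-60) + (9 + 16) = -44/25*(-60) + 25 = 528/5 + 25 = 653/5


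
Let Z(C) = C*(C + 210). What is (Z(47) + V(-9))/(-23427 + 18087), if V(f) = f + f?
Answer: -12061/5340 ≈ -2.2586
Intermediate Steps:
Z(C) = C*(210 + C)
V(f) = 2*f
(Z(47) + V(-9))/(-23427 + 18087) = (47*(210 + 47) + 2*(-9))/(-23427 + 18087) = (47*257 - 18)/(-5340) = (12079 - 18)*(-1/5340) = 12061*(-1/5340) = -12061/5340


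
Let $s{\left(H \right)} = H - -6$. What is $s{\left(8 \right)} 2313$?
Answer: $32382$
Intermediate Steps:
$s{\left(H \right)} = 6 + H$ ($s{\left(H \right)} = H + 6 = 6 + H$)
$s{\left(8 \right)} 2313 = \left(6 + 8\right) 2313 = 14 \cdot 2313 = 32382$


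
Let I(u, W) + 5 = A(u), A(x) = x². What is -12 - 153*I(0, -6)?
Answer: 753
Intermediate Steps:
I(u, W) = -5 + u²
-12 - 153*I(0, -6) = -12 - 153*(-5 + 0²) = -12 - 153*(-5 + 0) = -12 - 153*(-5) = -12 + 765 = 753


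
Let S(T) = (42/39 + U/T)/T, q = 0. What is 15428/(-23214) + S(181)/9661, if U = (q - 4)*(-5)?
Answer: -31739623803964/47757608232711 ≈ -0.66460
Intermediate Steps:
U = 20 (U = (0 - 4)*(-5) = -4*(-5) = 20)
S(T) = (14/13 + 20/T)/T (S(T) = (42/39 + 20/T)/T = (42*(1/39) + 20/T)/T = (14/13 + 20/T)/T)
15428/(-23214) + S(181)/9661 = 15428/(-23214) + ((2/13)*(130 + 7*181)/181**2)/9661 = 15428*(-1/23214) + ((2/13)*(1/32761)*(130 + 1267))*(1/9661) = -7714/11607 + ((2/13)*(1/32761)*1397)*(1/9661) = -7714/11607 + (2794/425893)*(1/9661) = -7714/11607 + 2794/4114552273 = -31739623803964/47757608232711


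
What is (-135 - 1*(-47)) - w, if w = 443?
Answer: -531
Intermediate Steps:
(-135 - 1*(-47)) - w = (-135 - 1*(-47)) - 1*443 = (-135 + 47) - 443 = -88 - 443 = -531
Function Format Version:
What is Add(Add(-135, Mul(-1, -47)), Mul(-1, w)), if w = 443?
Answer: -531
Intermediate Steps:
Add(Add(-135, Mul(-1, -47)), Mul(-1, w)) = Add(Add(-135, Mul(-1, -47)), Mul(-1, 443)) = Add(Add(-135, 47), -443) = Add(-88, -443) = -531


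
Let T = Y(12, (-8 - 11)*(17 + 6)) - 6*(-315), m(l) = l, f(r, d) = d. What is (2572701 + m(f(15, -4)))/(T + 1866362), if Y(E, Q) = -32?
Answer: 2572697/1868220 ≈ 1.3771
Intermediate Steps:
T = 1858 (T = -32 - 6*(-315) = -32 + 1890 = 1858)
(2572701 + m(f(15, -4)))/(T + 1866362) = (2572701 - 4)/(1858 + 1866362) = 2572697/1868220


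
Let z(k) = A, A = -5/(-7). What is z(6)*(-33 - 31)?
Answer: -320/7 ≈ -45.714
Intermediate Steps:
A = 5/7 (A = -5*(-⅐) = 5/7 ≈ 0.71429)
z(k) = 5/7
z(6)*(-33 - 31) = 5*(-33 - 31)/7 = (5/7)*(-64) = -320/7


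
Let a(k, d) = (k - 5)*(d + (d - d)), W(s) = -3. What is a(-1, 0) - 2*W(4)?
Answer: 6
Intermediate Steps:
a(k, d) = d*(-5 + k) (a(k, d) = (-5 + k)*(d + 0) = (-5 + k)*d = d*(-5 + k))
a(-1, 0) - 2*W(4) = 0*(-5 - 1) - 2*(-3) = 0*(-6) + 6 = 0 + 6 = 6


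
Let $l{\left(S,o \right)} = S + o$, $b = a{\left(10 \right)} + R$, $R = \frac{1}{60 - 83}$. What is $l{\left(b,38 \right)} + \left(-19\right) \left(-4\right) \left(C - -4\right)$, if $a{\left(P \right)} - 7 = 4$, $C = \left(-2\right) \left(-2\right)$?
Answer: $\frac{15110}{23} \approx 656.96$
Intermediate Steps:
$C = 4$
$R = - \frac{1}{23}$ ($R = \frac{1}{-23} = - \frac{1}{23} \approx -0.043478$)
$a{\left(P \right)} = 11$ ($a{\left(P \right)} = 7 + 4 = 11$)
$b = \frac{252}{23}$ ($b = 11 - \frac{1}{23} = \frac{252}{23} \approx 10.957$)
$l{\left(b,38 \right)} + \left(-19\right) \left(-4\right) \left(C - -4\right) = \left(\frac{252}{23} + 38\right) + \left(-19\right) \left(-4\right) \left(4 - -4\right) = \frac{1126}{23} + 76 \left(4 + 4\right) = \frac{1126}{23} + 76 \cdot 8 = \frac{1126}{23} + 608 = \frac{15110}{23}$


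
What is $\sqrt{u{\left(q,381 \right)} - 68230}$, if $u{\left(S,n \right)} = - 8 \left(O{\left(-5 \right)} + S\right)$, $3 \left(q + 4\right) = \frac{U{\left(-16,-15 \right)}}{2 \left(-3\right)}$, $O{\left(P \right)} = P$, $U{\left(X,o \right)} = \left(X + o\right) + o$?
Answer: $\frac{i \sqrt{613606}}{3} \approx 261.11 i$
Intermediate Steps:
$U{\left(X,o \right)} = X + 2 o$
$q = - \frac{13}{9}$ ($q = -4 + \frac{\left(-16 + 2 \left(-15\right)\right) \frac{1}{2 \left(-3\right)}}{3} = -4 + \frac{\left(-16 - 30\right) \frac{1}{-6}}{3} = -4 + \frac{\left(-46\right) \left(- \frac{1}{6}\right)}{3} = -4 + \frac{1}{3} \cdot \frac{23}{3} = -4 + \frac{23}{9} = - \frac{13}{9} \approx -1.4444$)
$u{\left(S,n \right)} = 40 - 8 S$ ($u{\left(S,n \right)} = - 8 \left(-5 + S\right) = 40 - 8 S$)
$\sqrt{u{\left(q,381 \right)} - 68230} = \sqrt{\left(40 - - \frac{104}{9}\right) - 68230} = \sqrt{\left(40 + \frac{104}{9}\right) - 68230} = \sqrt{\frac{464}{9} - 68230} = \sqrt{- \frac{613606}{9}} = \frac{i \sqrt{613606}}{3}$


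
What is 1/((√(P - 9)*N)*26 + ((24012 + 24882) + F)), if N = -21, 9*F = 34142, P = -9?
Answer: 82071/4332479086 + 5103*I*√2/8664958172 ≈ 1.8943e-5 + 8.3286e-7*I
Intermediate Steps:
F = 34142/9 (F = (⅑)*34142 = 34142/9 ≈ 3793.6)
1/((√(P - 9)*N)*26 + ((24012 + 24882) + F)) = 1/((√(-9 - 9)*(-21))*26 + ((24012 + 24882) + 34142/9)) = 1/((√(-18)*(-21))*26 + (48894 + 34142/9)) = 1/(((3*I*√2)*(-21))*26 + 474188/9) = 1/(-63*I*√2*26 + 474188/9) = 1/(-1638*I*√2 + 474188/9) = 1/(474188/9 - 1638*I*√2)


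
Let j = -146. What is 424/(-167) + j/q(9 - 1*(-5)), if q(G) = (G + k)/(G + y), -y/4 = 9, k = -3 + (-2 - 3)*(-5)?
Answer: 130285/1503 ≈ 86.683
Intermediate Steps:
k = 22 (k = -3 - 5*(-5) = -3 + 25 = 22)
y = -36 (y = -4*9 = -36)
q(G) = (22 + G)/(-36 + G) (q(G) = (G + 22)/(G - 36) = (22 + G)/(-36 + G))
424/(-167) + j/q(9 - 1*(-5)) = 424/(-167) - 146*(-36 + (9 - 1*(-5)))/(22 + (9 - 1*(-5))) = 424*(-1/167) - 146*(-36 + (9 + 5))/(22 + (9 + 5)) = -424/167 - 146*(-36 + 14)/(22 + 14) = -424/167 - 146/(36/(-22)) = -424/167 - 146/((-1/22*36)) = -424/167 - 146/(-18/11) = -424/167 - 146*(-11/18) = -424/167 + 803/9 = 130285/1503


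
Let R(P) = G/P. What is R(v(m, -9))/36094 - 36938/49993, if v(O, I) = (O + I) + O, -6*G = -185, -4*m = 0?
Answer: -72004217993/97440156468 ≈ -0.73896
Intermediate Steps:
m = 0 (m = -1/4*0 = 0)
G = 185/6 (G = -1/6*(-185) = 185/6 ≈ 30.833)
v(O, I) = I + 2*O (v(O, I) = (I + O) + O = I + 2*O)
R(P) = 185/(6*P)
R(v(m, -9))/36094 - 36938/49993 = (185/(6*(-9 + 2*0)))/36094 - 36938/49993 = (185/(6*(-9 + 0)))*(1/36094) - 36938*1/49993 = ((185/6)/(-9))*(1/36094) - 36938/49993 = ((185/6)*(-1/9))*(1/36094) - 36938/49993 = -185/54*1/36094 - 36938/49993 = -185/1949076 - 36938/49993 = -72004217993/97440156468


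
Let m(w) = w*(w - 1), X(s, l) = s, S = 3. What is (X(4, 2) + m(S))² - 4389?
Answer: -4289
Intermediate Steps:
m(w) = w*(-1 + w)
(X(4, 2) + m(S))² - 4389 = (4 + 3*(-1 + 3))² - 4389 = (4 + 3*2)² - 4389 = (4 + 6)² - 4389 = 10² - 4389 = 100 - 4389 = -4289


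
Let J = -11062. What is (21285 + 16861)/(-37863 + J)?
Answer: -38146/48925 ≈ -0.77968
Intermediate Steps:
(21285 + 16861)/(-37863 + J) = (21285 + 16861)/(-37863 - 11062) = 38146/(-48925) = 38146*(-1/48925) = -38146/48925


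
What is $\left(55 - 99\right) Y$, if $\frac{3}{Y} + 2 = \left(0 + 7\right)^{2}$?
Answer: $- \frac{132}{47} \approx -2.8085$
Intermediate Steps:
$Y = \frac{3}{47}$ ($Y = \frac{3}{-2 + \left(0 + 7\right)^{2}} = \frac{3}{-2 + 7^{2}} = \frac{3}{-2 + 49} = \frac{3}{47} \approx 0.06383$)
$\left(55 - 99\right) Y = \left(55 - 99\right) \frac{3}{47} = \left(-44\right) \frac{3}{47} = - \frac{132}{47}$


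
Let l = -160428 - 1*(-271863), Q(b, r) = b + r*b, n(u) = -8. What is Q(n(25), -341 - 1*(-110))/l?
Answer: 16/969 ≈ 0.016512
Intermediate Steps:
Q(b, r) = b + b*r
l = 111435 (l = -160428 + 271863 = 111435)
Q(n(25), -341 - 1*(-110))/l = -8*(1 + (-341 - 1*(-110)))/111435 = -8*(1 + (-341 + 110))*(1/111435) = -8*(1 - 231)*(1/111435) = -8*(-230)*(1/111435) = 1840*(1/111435) = 16/969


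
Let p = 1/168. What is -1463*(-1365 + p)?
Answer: 47927671/24 ≈ 1.9970e+6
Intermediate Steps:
p = 1/168 ≈ 0.0059524
-1463*(-1365 + p) = -1463*(-1365 + 1/168) = -1463*(-229319/168) = 47927671/24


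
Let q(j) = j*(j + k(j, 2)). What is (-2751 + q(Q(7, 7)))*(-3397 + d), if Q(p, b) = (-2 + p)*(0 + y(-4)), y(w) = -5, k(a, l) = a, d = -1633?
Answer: 7550030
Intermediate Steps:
Q(p, b) = 10 - 5*p (Q(p, b) = (-2 + p)*(0 - 5) = (-2 + p)*(-5) = 10 - 5*p)
q(j) = 2*j² (q(j) = j*(j + j) = j*(2*j) = 2*j²)
(-2751 + q(Q(7, 7)))*(-3397 + d) = (-2751 + 2*(10 - 5*7)²)*(-3397 - 1633) = (-2751 + 2*(10 - 35)²)*(-5030) = (-2751 + 2*(-25)²)*(-5030) = (-2751 + 2*625)*(-5030) = (-2751 + 1250)*(-5030) = -1501*(-5030) = 7550030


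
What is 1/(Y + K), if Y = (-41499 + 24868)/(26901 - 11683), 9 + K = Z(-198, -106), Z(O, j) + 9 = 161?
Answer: 15218/2159543 ≈ 0.0070469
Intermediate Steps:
Z(O, j) = 152 (Z(O, j) = -9 + 161 = 152)
K = 143 (K = -9 + 152 = 143)
Y = -16631/15218 ≈ -1.0928
1/(Y + K) = 1/(-16631/15218 + 143) = 1/(2159543/15218) = 15218/2159543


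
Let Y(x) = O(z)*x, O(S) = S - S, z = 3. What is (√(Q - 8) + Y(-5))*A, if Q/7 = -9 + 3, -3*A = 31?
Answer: -155*I*√2/3 ≈ -73.068*I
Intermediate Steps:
A = -31/3 (A = -⅓*31 = -31/3 ≈ -10.333)
O(S) = 0
Q = -42 (Q = 7*(-9 + 3) = 7*(-6) = -42)
Y(x) = 0 (Y(x) = 0*x = 0)
(√(Q - 8) + Y(-5))*A = (√(-42 - 8) + 0)*(-31/3) = (√(-50) + 0)*(-31/3) = (5*I*√2 + 0)*(-31/3) = (5*I*√2)*(-31/3) = -155*I*√2/3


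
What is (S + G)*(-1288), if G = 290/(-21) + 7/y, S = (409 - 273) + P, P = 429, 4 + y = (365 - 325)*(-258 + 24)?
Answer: -4985855038/7023 ≈ -7.0993e+5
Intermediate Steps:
y = -9364 (y = -4 + (365 - 325)*(-258 + 24) = -4 + 40*(-234) = -4 - 9360 = -9364)
S = 565 (S = (409 - 273) + 429 = 136 + 429 = 565)
G = -2715707/196644 (G = 290/(-21) + 7/(-9364) = 290*(-1/21) + 7*(-1/9364) = -290/21 - 7/9364 = -2715707/196644 ≈ -13.810)
(S + G)*(-1288) = (565 - 2715707/196644)*(-1288) = (108388153/196644)*(-1288) = -4985855038/7023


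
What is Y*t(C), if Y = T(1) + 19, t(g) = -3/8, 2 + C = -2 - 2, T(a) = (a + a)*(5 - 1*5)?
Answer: -57/8 ≈ -7.1250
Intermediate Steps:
T(a) = 0 (T(a) = (2*a)*(5 - 5) = (2*a)*0 = 0)
C = -6 (C = -2 + (-2 - 2) = -2 - 4 = -6)
t(g) = -3/8 (t(g) = -3*1/8 = -3/8)
Y = 19 (Y = 0 + 19 = 19)
Y*t(C) = 19*(-3/8) = -57/8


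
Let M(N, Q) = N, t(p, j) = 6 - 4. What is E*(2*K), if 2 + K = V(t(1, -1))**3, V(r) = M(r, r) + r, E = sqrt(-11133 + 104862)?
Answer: 124*sqrt(93729) ≈ 37963.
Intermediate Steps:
E = sqrt(93729) ≈ 306.15
t(p, j) = 2
V(r) = 2*r (V(r) = r + r = 2*r)
K = 62 (K = -2 + (2*2)**3 = -2 + 4**3 = -2 + 64 = 62)
E*(2*K) = sqrt(93729)*(2*62) = sqrt(93729)*124 = 124*sqrt(93729)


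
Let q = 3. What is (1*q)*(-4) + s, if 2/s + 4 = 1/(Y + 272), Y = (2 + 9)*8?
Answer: -17988/1439 ≈ -12.500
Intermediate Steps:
Y = 88 (Y = 11*8 = 88)
s = -720/1439 (s = 2/(-4 + 1/(88 + 272)) = 2/(-4 + 1/360) = 2/(-1439/360) = 2*(-360/1439) = -720/1439 ≈ -0.50035)
(1*q)*(-4) + s = (1*3)*(-4) - 720/1439 = 3*(-4) - 720/1439 = -12 - 720/1439 = -17988/1439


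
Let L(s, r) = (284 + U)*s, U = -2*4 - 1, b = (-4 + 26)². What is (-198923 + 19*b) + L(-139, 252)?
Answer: -227952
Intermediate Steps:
b = 484 (b = 22² = 484)
U = -9 (U = -8 - 1 = -9)
L(s, r) = 275*s (L(s, r) = (284 - 9)*s = 275*s)
(-198923 + 19*b) + L(-139, 252) = (-198923 + 19*484) + 275*(-139) = (-198923 + 9196) - 38225 = -189727 - 38225 = -227952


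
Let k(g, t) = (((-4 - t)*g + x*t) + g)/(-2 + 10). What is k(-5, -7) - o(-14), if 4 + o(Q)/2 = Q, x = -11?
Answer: 345/8 ≈ 43.125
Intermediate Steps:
o(Q) = -8 + 2*Q
k(g, t) = -11*t/8 + g/8 + g*(-4 - t)/8 (k(g, t) = (((-4 - t)*g - 11*t) + g)/(-2 + 10) = ((g*(-4 - t) - 11*t) + g)/8 = ((-11*t + g*(-4 - t)) + g)*(⅛) = (g - 11*t + g*(-4 - t))*(⅛) = -11*t/8 + g/8 + g*(-4 - t)/8)
k(-5, -7) - o(-14) = (-11/8*(-7) - 3/8*(-5) - ⅛*(-5)*(-7)) - (-8 + 2*(-14)) = (77/8 + 15/8 - 35/8) - (-8 - 28) = 57/8 - 1*(-36) = 57/8 + 36 = 345/8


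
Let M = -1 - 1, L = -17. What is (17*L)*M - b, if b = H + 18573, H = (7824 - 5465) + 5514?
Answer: -25868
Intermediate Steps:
H = 7873 (H = 2359 + 5514 = 7873)
M = -2
b = 26446 (b = 7873 + 18573 = 26446)
(17*L)*M - b = (17*(-17))*(-2) - 1*26446 = -289*(-2) - 26446 = 578 - 26446 = -25868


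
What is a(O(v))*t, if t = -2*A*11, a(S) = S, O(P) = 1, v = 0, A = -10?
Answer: 220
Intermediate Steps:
t = 220 (t = -2*(-10)*11 = 20*11 = 220)
a(O(v))*t = 1*220 = 220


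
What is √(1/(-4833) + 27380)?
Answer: √71059888443/1611 ≈ 165.47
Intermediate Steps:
√(1/(-4833) + 27380) = √(-1/4833 + 27380) = √(132327539/4833) = √71059888443/1611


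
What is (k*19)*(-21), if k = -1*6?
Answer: 2394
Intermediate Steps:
k = -6
(k*19)*(-21) = -6*19*(-21) = -114*(-21) = 2394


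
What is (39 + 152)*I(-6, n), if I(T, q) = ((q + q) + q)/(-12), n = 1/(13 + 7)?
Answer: -191/80 ≈ -2.3875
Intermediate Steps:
n = 1/20 ≈ 0.050000
I(T, q) = -q/4 (I(T, q) = (2*q + q)*(-1/12) = (3*q)*(-1/12) = -q/4)
(39 + 152)*I(-6, n) = (39 + 152)*(-¼*1/20) = 191*(-1/80) = -191/80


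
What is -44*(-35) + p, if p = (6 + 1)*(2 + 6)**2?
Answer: 1988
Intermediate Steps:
p = 448 (p = 7*8**2 = 7*64 = 448)
-44*(-35) + p = -44*(-35) + 448 = 1540 + 448 = 1988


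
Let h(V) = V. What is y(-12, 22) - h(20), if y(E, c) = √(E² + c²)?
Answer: -20 + 2*√157 ≈ 5.0599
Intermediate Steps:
y(-12, 22) - h(20) = √((-12)² + 22²) - 1*20 = √(144 + 484) - 20 = √628 - 20 = 2*√157 - 20 = -20 + 2*√157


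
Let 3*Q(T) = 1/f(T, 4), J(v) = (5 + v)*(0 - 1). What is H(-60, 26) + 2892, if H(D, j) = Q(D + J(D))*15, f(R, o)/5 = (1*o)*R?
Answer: 57839/20 ≈ 2891.9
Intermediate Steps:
f(R, o) = 5*R*o (f(R, o) = 5*((1*o)*R) = 5*(o*R) = 5*(R*o) = 5*R*o)
J(v) = -5 - v (J(v) = (5 + v)*(-1) = -5 - v)
Q(T) = 1/(60*T) (Q(T) = 1/(3*((5*T*4))) = 1/(3*((20*T))) = (1/(20*T))/3 = 1/(60*T))
H(D, j) = -1/20 (H(D, j) = (1/(60*(D + (-5 - D))))*15 = ((1/60)/(-5))*15 = ((1/60)*(-⅕))*15 = -1/300*15 = -1/20)
H(-60, 26) + 2892 = -1/20 + 2892 = 57839/20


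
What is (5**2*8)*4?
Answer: 800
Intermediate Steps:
(5**2*8)*4 = (25*8)*4 = 200*4 = 800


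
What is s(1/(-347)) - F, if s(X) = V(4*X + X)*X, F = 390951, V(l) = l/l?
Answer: -135659998/347 ≈ -3.9095e+5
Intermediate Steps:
V(l) = 1
s(X) = X (s(X) = 1*X = X)
s(1/(-347)) - F = 1/(-347) - 1*390951 = -1/347 - 390951 = -135659998/347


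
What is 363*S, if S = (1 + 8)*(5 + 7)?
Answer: 39204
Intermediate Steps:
S = 108 (S = 9*12 = 108)
363*S = 363*108 = 39204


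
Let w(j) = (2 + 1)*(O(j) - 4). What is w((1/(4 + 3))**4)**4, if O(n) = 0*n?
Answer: 20736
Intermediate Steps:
O(n) = 0
w(j) = -12 (w(j) = (2 + 1)*(0 - 4) = 3*(-4) = -12)
w((1/(4 + 3))**4)**4 = (-12)**4 = 20736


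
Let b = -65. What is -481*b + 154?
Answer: 31419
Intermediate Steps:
-481*b + 154 = -481*(-65) + 154 = 31265 + 154 = 31419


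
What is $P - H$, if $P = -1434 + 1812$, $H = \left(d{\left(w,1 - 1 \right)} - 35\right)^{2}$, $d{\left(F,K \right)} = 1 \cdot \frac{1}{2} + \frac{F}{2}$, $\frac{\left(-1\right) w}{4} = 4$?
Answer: $- \frac{5713}{4} \approx -1428.3$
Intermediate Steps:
$w = -16$ ($w = \left(-4\right) 4 = -16$)
$d{\left(F,K \right)} = \frac{1}{2} + \frac{F}{2}$ ($d{\left(F,K \right)} = 1 \cdot \frac{1}{2} + F \frac{1}{2} = \frac{1}{2} + \frac{F}{2}$)
$H = \frac{7225}{4}$ ($H = \left(\left(\frac{1}{2} + \frac{1}{2} \left(-16\right)\right) - 35\right)^{2} = \left(\left(\frac{1}{2} - 8\right) - 35\right)^{2} = \left(- \frac{15}{2} - 35\right)^{2} = \left(- \frac{85}{2}\right)^{2} = \frac{7225}{4} \approx 1806.3$)
$P = 378$
$P - H = 378 - \frac{7225}{4} = - \frac{5713}{4}$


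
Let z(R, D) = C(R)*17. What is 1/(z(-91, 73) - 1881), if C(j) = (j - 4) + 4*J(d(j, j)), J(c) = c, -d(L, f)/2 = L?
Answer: 1/8880 ≈ 0.00011261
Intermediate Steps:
d(L, f) = -2*L
C(j) = -4 - 7*j (C(j) = (j - 4) + 4*(-2*j) = (-4 + j) - 8*j = -4 - 7*j)
z(R, D) = -68 - 119*R (z(R, D) = (-4 - 7*R)*17 = -68 - 119*R)
1/(z(-91, 73) - 1881) = 1/((-68 - 119*(-91)) - 1881) = 1/((-68 + 10829) - 1881) = 1/(10761 - 1881) = 1/8880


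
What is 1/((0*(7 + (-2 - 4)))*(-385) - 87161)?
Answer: -1/87161 ≈ -1.1473e-5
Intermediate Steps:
1/((0*(7 + (-2 - 4)))*(-385) - 87161) = 1/((0*(7 - 6))*(-385) - 87161) = 1/((0*1)*(-385) - 87161) = 1/(0*(-385) - 87161) = 1/(0 - 87161) = 1/(-87161) = -1/87161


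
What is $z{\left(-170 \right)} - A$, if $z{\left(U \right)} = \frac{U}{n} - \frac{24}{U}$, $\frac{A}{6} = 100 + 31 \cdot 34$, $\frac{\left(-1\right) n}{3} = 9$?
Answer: $- \frac{15875806}{2295} \approx -6917.6$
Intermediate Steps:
$n = -27$ ($n = \left(-3\right) 9 = -27$)
$A = 6924$ ($A = 6 \left(100 + 31 \cdot 34\right) = 6 \left(100 + 1054\right) = 6 \cdot 1154 = 6924$)
$z{\left(U \right)} = - \frac{24}{U} - \frac{U}{27}$ ($z{\left(U \right)} = \frac{U}{-27} - \frac{24}{U} = U \left(- \frac{1}{27}\right) - \frac{24}{U} = - \frac{U}{27} - \frac{24}{U} = - \frac{24}{U} - \frac{U}{27}$)
$z{\left(-170 \right)} - A = \left(- \frac{24}{-170} - - \frac{170}{27}\right) - 6924 = \left(\left(-24\right) \left(- \frac{1}{170}\right) + \frac{170}{27}\right) - 6924 = \left(\frac{12}{85} + \frac{170}{27}\right) - 6924 = \frac{14774}{2295} - 6924 = - \frac{15875806}{2295}$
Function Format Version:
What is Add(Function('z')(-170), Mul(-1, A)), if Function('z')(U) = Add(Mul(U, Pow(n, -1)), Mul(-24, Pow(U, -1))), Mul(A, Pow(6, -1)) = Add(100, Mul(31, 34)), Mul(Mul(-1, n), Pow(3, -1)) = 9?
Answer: Rational(-15875806, 2295) ≈ -6917.6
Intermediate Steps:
n = -27 (n = Mul(-3, 9) = -27)
A = 6924 (A = Mul(6, Add(100, Mul(31, 34))) = Mul(6, Add(100, 1054)) = Mul(6, 1154) = 6924)
Function('z')(U) = Add(Mul(-24, Pow(U, -1)), Mul(Rational(-1, 27), U)) (Function('z')(U) = Add(Mul(U, Pow(-27, -1)), Mul(-24, Pow(U, -1))) = Add(Mul(U, Rational(-1, 27)), Mul(-24, Pow(U, -1))) = Add(Mul(Rational(-1, 27), U), Mul(-24, Pow(U, -1))) = Add(Mul(-24, Pow(U, -1)), Mul(Rational(-1, 27), U)))
Add(Function('z')(-170), Mul(-1, A)) = Add(Add(Mul(-24, Pow(-170, -1)), Mul(Rational(-1, 27), -170)), Mul(-1, 6924)) = Add(Add(Mul(-24, Rational(-1, 170)), Rational(170, 27)), -6924) = Add(Add(Rational(12, 85), Rational(170, 27)), -6924) = Add(Rational(14774, 2295), -6924) = Rational(-15875806, 2295)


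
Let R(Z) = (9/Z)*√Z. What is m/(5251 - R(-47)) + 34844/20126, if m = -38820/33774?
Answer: 63536936557856447/36703767681624628 + 29115*I*√47/3647398159756 ≈ 1.7311 + 5.4725e-8*I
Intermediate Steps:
m = -6470/5629 (m = -38820*1/33774 = -6470/5629 ≈ -1.1494)
R(Z) = 9/√Z
m/(5251 - R(-47)) + 34844/20126 = -6470/(5629*(5251 - 9/√(-47))) + 34844/20126 = -6470/(5629*(5251 - 9*(-I*√47/47))) + 34844*(1/20126) = -6470/(5629*(5251 - (-9)*I*√47/47)) + 17422/10063 = -6470/(5629*(5251 + 9*I*√47/47)) + 17422/10063 = 17422/10063 - 6470/(5629*(5251 + 9*I*√47/47))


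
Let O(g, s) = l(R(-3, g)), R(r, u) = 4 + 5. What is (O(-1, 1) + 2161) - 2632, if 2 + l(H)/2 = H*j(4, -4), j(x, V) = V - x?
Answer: -619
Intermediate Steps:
R(r, u) = 9
l(H) = -4 - 16*H (l(H) = -4 + 2*(H*(-4 - 1*4)) = -4 + 2*(H*(-4 - 4)) = -4 + 2*(H*(-8)) = -4 + 2*(-8*H) = -4 - 16*H)
O(g, s) = -148 (O(g, s) = -4 - 16*9 = -4 - 144 = -148)
(O(-1, 1) + 2161) - 2632 = (-148 + 2161) - 2632 = 2013 - 2632 = -619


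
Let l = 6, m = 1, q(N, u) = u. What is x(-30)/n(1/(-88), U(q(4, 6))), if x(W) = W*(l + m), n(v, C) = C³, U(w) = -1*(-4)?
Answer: -105/32 ≈ -3.2813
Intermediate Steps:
U(w) = 4
x(W) = 7*W (x(W) = W*(6 + 1) = W*7 = 7*W)
x(-30)/n(1/(-88), U(q(4, 6))) = (7*(-30))/(4³) = -210/64 = -210*1/64 = -105/32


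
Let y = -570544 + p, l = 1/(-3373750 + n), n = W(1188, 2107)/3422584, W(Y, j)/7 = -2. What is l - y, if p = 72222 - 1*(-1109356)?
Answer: -3527787314268078530/5773471385007 ≈ -6.1103e+5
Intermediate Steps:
p = 1181578 (p = 72222 + 1109356 = 1181578)
W(Y, j) = -14 (W(Y, j) = 7*(-2) = -14)
n = -7/1711292 (n = -14/3422584 = -14*1/3422584 = -7/1711292 ≈ -4.0905e-6)
l = -1711292/5773471385007 (l = 1/(-3373750 - 7/1711292) = 1/(-5773471385007/1711292) = -1711292/5773471385007 ≈ -2.9641e-7)
y = 611034 (y = -570544 + 1181578 = 611034)
l - y = -1711292/5773471385007 - 1*611034 = -1711292/5773471385007 - 611034 = -3527787314268078530/5773471385007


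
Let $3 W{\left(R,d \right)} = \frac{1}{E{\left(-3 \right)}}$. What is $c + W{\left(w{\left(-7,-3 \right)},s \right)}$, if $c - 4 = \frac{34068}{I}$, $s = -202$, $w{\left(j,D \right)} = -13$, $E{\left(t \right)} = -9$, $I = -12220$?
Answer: $\frac{96926}{82485} \approx 1.1751$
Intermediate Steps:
$W{\left(R,d \right)} = - \frac{1}{27}$ ($W{\left(R,d \right)} = \frac{1}{3 \left(-9\right)} = \frac{1}{3} \left(- \frac{1}{9}\right) = - \frac{1}{27}$)
$c = \frac{3703}{3055}$ ($c = 4 + \frac{34068}{-12220} = 4 + 34068 \left(- \frac{1}{12220}\right) = 4 - \frac{8517}{3055} = \frac{3703}{3055} \approx 1.2121$)
$c + W{\left(w{\left(-7,-3 \right)},s \right)} = \frac{3703}{3055} - \frac{1}{27} = \frac{96926}{82485}$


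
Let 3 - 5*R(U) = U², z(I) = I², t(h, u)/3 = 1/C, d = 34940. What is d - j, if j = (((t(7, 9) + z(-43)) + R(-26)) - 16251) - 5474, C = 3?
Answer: 274748/5 ≈ 54950.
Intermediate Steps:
t(h, u) = 1 (t(h, u) = 3/3 = 3*(⅓) = 1)
R(U) = ⅗ - U²/5
j = -100048/5 (j = (((1 + (-43)²) + (⅗ - ⅕*(-26)²)) - 16251) - 5474 = (((1 + 1849) + (⅗ - ⅕*676)) - 16251) - 5474 = ((1850 + (⅗ - 676/5)) - 16251) - 5474 = ((1850 - 673/5) - 16251) - 5474 = (8577/5 - 16251) - 5474 = -72678/5 - 5474 = -100048/5 ≈ -20010.)
d - j = 34940 - 1*(-100048/5) = 34940 + 100048/5 = 274748/5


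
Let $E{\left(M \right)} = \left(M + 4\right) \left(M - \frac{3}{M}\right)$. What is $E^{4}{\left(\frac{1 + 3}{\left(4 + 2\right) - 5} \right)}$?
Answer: $456976$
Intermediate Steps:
$E{\left(M \right)} = \left(4 + M\right) \left(M - \frac{3}{M}\right)$
$E^{4}{\left(\frac{1 + 3}{\left(4 + 2\right) - 5} \right)} = \left(-3 + \left(\frac{1 + 3}{\left(4 + 2\right) - 5}\right)^{2} - \frac{12}{\left(1 + 3\right) \frac{1}{\left(4 + 2\right) - 5}} + 4 \frac{1 + 3}{\left(4 + 2\right) - 5}\right)^{4} = \left(-3 + \left(\frac{4}{6 - 5}\right)^{2} - \frac{12}{4 \frac{1}{6 - 5}} + 4 \frac{4}{6 - 5}\right)^{4} = \left(-3 + \left(\frac{4}{1}\right)^{2} - \frac{12}{4 \cdot 1^{-1}} + 4 \cdot \frac{4}{1}\right)^{4} = \left(-3 + \left(4 \cdot 1\right)^{2} - \frac{12}{4 \cdot 1} + 4 \cdot 4 \cdot 1\right)^{4} = \left(-3 + 4^{2} - \frac{12}{4} + 4 \cdot 4\right)^{4} = \left(-3 + 16 - 3 + 16\right)^{4} = 26^{4} = 456976$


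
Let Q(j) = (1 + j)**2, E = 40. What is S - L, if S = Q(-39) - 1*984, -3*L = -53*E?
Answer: -740/3 ≈ -246.67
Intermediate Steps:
L = 2120/3 (L = -(-53)*40/3 = -1/3*(-2120) = 2120/3 ≈ 706.67)
S = 460 (S = (1 - 39)**2 - 1*984 = (-38)**2 - 984 = 1444 - 984 = 460)
S - L = 460 - 1*2120/3 = 460 - 2120/3 = -740/3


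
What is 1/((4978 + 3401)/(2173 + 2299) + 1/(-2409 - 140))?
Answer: 11399128/21353599 ≈ 0.53383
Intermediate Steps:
1/((4978 + 3401)/(2173 + 2299) + 1/(-2409 - 140)) = 1/(8379/4472 + 1/(-2549)) = 1/(8379*(1/4472) - 1/2549) = 1/(8379/4472 - 1/2549) = 1/(21353599/11399128) = 11399128/21353599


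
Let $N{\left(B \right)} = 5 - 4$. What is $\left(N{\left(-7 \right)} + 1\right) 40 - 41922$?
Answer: $-41842$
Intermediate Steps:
$N{\left(B \right)} = 1$
$\left(N{\left(-7 \right)} + 1\right) 40 - 41922 = \left(1 + 1\right) 40 - 41922 = 2 \cdot 40 - 41922 = 80 - 41922 = -41842$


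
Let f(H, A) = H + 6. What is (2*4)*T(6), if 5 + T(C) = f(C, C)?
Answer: 56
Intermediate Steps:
f(H, A) = 6 + H
T(C) = 1 + C (T(C) = -5 + (6 + C) = 1 + C)
(2*4)*T(6) = (2*4)*(1 + 6) = 8*7 = 56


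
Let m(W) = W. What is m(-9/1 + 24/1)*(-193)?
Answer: -2895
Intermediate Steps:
m(-9/1 + 24/1)*(-193) = (-9/1 + 24/1)*(-193) = (-9*1 + 24*1)*(-193) = (-9 + 24)*(-193) = 15*(-193) = -2895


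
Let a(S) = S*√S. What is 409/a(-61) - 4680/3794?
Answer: -2340/1897 + 409*I*√61/3721 ≈ -1.2335 + 0.85848*I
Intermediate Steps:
a(S) = S^(3/2)
409/a(-61) - 4680/3794 = 409/((-61)^(3/2)) - 4680/3794 = 409/((-61*I*√61)) - 4680*1/3794 = 409*(I*√61/3721) - 2340/1897 = 409*I*√61/3721 - 2340/1897 = -2340/1897 + 409*I*√61/3721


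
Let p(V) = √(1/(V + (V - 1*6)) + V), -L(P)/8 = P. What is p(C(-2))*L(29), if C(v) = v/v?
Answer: -116*√3 ≈ -200.92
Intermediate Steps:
C(v) = 1
L(P) = -8*P
p(V) = √(V + 1/(-6 + 2*V)) (p(V) = √(1/(V + (V - 6)) + V) = √(1/(V + (-6 + V)) + V) = √(1/(-6 + 2*V) + V) = √(V + 1/(-6 + 2*V)))
p(C(-2))*L(29) = (√(2/(-3 + 1) + 4*1)/2)*(-8*29) = (√(2/(-2) + 4)/2)*(-232) = (√(2*(-½) + 4)/2)*(-232) = (√(-1 + 4)/2)*(-232) = (√3/2)*(-232) = -116*√3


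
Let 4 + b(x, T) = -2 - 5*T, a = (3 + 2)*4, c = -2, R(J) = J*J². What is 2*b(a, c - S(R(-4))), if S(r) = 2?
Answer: 28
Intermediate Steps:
R(J) = J³
a = 20 (a = 5*4 = 20)
b(x, T) = -6 - 5*T (b(x, T) = -4 + (-2 - 5*T) = -6 - 5*T)
2*b(a, c - S(R(-4))) = 2*(-6 - 5*(-2 - 1*2)) = 2*(-6 - 5*(-2 - 2)) = 2*(-6 - 5*(-4)) = 2*(-6 + 20) = 2*14 = 28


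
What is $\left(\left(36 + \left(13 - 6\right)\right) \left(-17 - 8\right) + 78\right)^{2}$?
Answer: $994009$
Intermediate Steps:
$\left(\left(36 + \left(13 - 6\right)\right) \left(-17 - 8\right) + 78\right)^{2} = \left(\left(36 + \left(13 - 6\right)\right) \left(-25\right) + 78\right)^{2} = \left(\left(36 + 7\right) \left(-25\right) + 78\right)^{2} = \left(43 \left(-25\right) + 78\right)^{2} = \left(-1075 + 78\right)^{2} = \left(-997\right)^{2} = 994009$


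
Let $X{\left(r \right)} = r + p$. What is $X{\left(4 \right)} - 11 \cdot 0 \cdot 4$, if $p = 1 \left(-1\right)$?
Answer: $3$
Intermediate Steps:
$p = -1$
$X{\left(r \right)} = -1 + r$ ($X{\left(r \right)} = r - 1 = -1 + r$)
$X{\left(4 \right)} - 11 \cdot 0 \cdot 4 = \left(-1 + 4\right) - 11 \cdot 0 \cdot 4 = 3 - 0 = 3 + 0 = 3$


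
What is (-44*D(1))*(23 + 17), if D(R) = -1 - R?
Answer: 3520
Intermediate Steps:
(-44*D(1))*(23 + 17) = (-44*(-1 - 1*1))*(23 + 17) = -44*(-1 - 1)*40 = -44*(-2)*40 = 88*40 = 3520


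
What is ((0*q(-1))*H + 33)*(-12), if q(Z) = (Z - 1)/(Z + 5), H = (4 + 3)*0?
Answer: -396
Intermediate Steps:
H = 0 (H = 7*0 = 0)
q(Z) = (-1 + Z)/(5 + Z)
((0*q(-1))*H + 33)*(-12) = ((0*((-1 - 1)/(5 - 1)))*0 + 33)*(-12) = ((0*(-2/4))*0 + 33)*(-12) = ((0*((¼)*(-2)))*0 + 33)*(-12) = ((0*(-½))*0 + 33)*(-12) = (0*0 + 33)*(-12) = (0 + 33)*(-12) = 33*(-12) = -396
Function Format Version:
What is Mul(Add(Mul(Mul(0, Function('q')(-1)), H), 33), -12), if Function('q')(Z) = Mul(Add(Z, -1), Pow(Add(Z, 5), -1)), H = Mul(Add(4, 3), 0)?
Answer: -396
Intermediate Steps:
H = 0 (H = Mul(7, 0) = 0)
Function('q')(Z) = Mul(Pow(Add(5, Z), -1), Add(-1, Z)) (Function('q')(Z) = Mul(Add(-1, Z), Pow(Add(5, Z), -1)) = Mul(Pow(Add(5, Z), -1), Add(-1, Z)))
Mul(Add(Mul(Mul(0, Function('q')(-1)), H), 33), -12) = Mul(Add(Mul(Mul(0, Mul(Pow(Add(5, -1), -1), Add(-1, -1))), 0), 33), -12) = Mul(Add(Mul(Mul(0, Mul(Pow(4, -1), -2)), 0), 33), -12) = Mul(Add(Mul(Mul(0, Mul(Rational(1, 4), -2)), 0), 33), -12) = Mul(Add(Mul(Mul(0, Rational(-1, 2)), 0), 33), -12) = Mul(Add(Mul(0, 0), 33), -12) = Mul(Add(0, 33), -12) = Mul(33, -12) = -396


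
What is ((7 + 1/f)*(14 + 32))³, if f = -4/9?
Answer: 83453453/8 ≈ 1.0432e+7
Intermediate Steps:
f = -4/9 (f = -4*⅑ = -4/9 ≈ -0.44444)
((7 + 1/f)*(14 + 32))³ = ((7 + 1/(-4/9))*(14 + 32))³ = ((7 - 9/4)*46)³ = ((19/4)*46)³ = (437/2)³ = 83453453/8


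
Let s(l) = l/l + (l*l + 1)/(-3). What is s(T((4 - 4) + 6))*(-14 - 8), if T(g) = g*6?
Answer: 28468/3 ≈ 9489.3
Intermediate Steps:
T(g) = 6*g
s(l) = ⅔ - l²/3 (s(l) = 1 + (l² + 1)*(-⅓) = 1 + (1 + l²)*(-⅓) = 1 + (-⅓ - l²/3) = ⅔ - l²/3)
s(T((4 - 4) + 6))*(-14 - 8) = (⅔ - 36*((4 - 4) + 6)²/3)*(-14 - 8) = (⅔ - 36*(0 + 6)²/3)*(-22) = (⅔ - (6*6)²/3)*(-22) = (⅔ - ⅓*36²)*(-22) = (⅔ - ⅓*1296)*(-22) = (⅔ - 432)*(-22) = -1294/3*(-22) = 28468/3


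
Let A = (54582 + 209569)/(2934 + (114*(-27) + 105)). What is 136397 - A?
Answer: 5583634/39 ≈ 1.4317e+5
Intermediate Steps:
A = -264151/39 (A = 264151/(2934 + (-3078 + 105)) = 264151/(2934 - 2973) = 264151/(-39) = 264151*(-1/39) = -264151/39 ≈ -6773.1)
136397 - A = 136397 - 1*(-264151/39) = 136397 + 264151/39 = 5583634/39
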